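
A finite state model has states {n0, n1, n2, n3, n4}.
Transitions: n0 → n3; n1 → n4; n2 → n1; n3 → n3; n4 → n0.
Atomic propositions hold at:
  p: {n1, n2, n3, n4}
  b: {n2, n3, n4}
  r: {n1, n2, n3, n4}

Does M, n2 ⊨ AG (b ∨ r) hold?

Sat(b ∨ r) = {n1, n2, n3, n4}
AG (b ∨ r): greatest fixpoint, start Z0 = {n1, n2, n3, n4}, keep only states in Sat with every successor in Z. Z1 = {n1, n2, n3}; Z2 = {n2, n3}; Z3 = {n3}; fixed.
Sat(AG (b ∨ r)) = {n3}
n2 ∉ Sat(AG (b ∨ r)) = {n3}, so the formula does not hold at n2.

No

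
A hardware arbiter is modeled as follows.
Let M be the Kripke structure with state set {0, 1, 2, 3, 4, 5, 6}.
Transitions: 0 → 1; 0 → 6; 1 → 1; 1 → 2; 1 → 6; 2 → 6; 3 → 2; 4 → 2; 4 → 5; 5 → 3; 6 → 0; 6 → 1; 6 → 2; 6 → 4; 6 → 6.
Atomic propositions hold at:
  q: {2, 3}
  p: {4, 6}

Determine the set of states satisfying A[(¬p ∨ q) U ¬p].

Sat(¬p) = {0, 1, 2, 3, 5}
Sat(¬p ∨ q) = {0, 1, 2, 3, 5}
A[(¬p ∨ q) U ¬p]: least fixpoint, start Z0 = Sat(¬p) = {0, 1, 2, 3, 5}, add states in Sat(¬p ∨ q) with every successor in Z. Already a fixed point.
Sat(A[(¬p ∨ q) U ¬p]) = {0, 1, 2, 3, 5}

{0, 1, 2, 3, 5}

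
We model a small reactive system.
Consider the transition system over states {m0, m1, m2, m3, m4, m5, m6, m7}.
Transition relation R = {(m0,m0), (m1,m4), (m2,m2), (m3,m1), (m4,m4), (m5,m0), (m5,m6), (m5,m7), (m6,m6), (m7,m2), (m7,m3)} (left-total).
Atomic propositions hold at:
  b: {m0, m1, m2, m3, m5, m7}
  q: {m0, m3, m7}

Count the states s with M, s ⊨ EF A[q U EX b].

5

Sat(EX b) = {s : some successor in {m0, m1, m2, m3, m5, m7}} = {m0, m2, m3, m5, m7}
A[q U EX b]: least fixpoint, start Z0 = Sat(EX b) = {m0, m2, m3, m5, m7}, add states in Sat(q) with every successor in Z. Already a fixed point.
Sat(A[q U EX b]) = {m0, m2, m3, m5, m7}
EF A[q U EX b]: least fixpoint, start Z0 = {m0, m2, m3, m5, m7}, add states with some successor in Z. Already a fixed point.
Sat(EF A[q U EX b]) = {m0, m2, m3, m5, m7}
|Sat(EF A[q U EX b])| = |{m0, m2, m3, m5, m7}| = 5.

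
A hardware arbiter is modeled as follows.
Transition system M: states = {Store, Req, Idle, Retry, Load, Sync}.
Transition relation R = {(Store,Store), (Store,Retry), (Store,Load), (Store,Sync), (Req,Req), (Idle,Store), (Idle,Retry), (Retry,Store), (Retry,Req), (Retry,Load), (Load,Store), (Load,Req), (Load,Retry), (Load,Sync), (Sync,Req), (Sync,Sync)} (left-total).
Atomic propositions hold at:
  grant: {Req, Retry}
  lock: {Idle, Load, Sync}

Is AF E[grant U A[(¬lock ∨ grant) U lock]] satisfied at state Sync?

Yes

Sat(¬lock) = {Store, Req, Retry}
Sat(¬lock ∨ grant) = {Store, Req, Retry}
A[(¬lock ∨ grant) U lock]: least fixpoint, start Z0 = Sat(lock) = {Idle, Load, Sync}, add states in Sat(¬lock ∨ grant) with every successor in Z. Already a fixed point.
Sat(A[(¬lock ∨ grant) U lock]) = {Idle, Load, Sync}
E[grant U A[(¬lock ∨ grant) U lock]]: least fixpoint, start Z0 = Sat(A[(¬lock ∨ grant) U lock]) = {Idle, Load, Sync}, add states in Sat(grant) with some successor in Z. Z1 = {Idle, Retry, Load, Sync}; fixed.
Sat(E[grant U A[(¬lock ∨ grant) U lock]]) = {Idle, Retry, Load, Sync}
AF E[grant U A[(¬lock ∨ grant) U lock]]: least fixpoint, start Z0 = {Idle, Retry, Load, Sync}, add states with every successor in Z. Already a fixed point.
Sat(AF E[grant U A[(¬lock ∨ grant) U lock]]) = {Idle, Retry, Load, Sync}
Sync ∈ Sat(AF E[grant U A[(¬lock ∨ grant) U lock]]) = {Idle, Retry, Load, Sync}, so the formula holds at Sync.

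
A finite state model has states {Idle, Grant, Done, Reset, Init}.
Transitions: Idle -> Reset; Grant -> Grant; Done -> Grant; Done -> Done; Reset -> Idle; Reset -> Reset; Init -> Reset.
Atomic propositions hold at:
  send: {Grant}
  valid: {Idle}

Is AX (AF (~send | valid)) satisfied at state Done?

Sat(~send) = {Idle, Done, Reset, Init}
Sat(~send | valid) = {Idle, Done, Reset, Init}
AF (~send | valid): least fixpoint, start Z0 = {Idle, Done, Reset, Init}, add states with every successor in Z. Already a fixed point.
Sat(AF (~send | valid)) = {Idle, Done, Reset, Init}
Sat(AX (AF (~send | valid))) = {s : every successor in {Idle, Done, Reset, Init}} = {Idle, Reset, Init}
Done ∉ Sat(AX (AF (~send | valid))) = {Idle, Reset, Init}, so the formula does not hold at Done.

No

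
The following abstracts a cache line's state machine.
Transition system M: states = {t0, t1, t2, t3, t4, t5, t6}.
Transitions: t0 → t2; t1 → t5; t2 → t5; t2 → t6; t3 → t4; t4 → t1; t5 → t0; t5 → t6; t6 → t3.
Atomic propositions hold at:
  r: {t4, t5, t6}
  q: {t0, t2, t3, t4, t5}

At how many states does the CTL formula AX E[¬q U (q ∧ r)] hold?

3

Sat(¬q) = {t1, t6}
Sat(q ∧ r) = {t4, t5}
E[¬q U (q ∧ r)]: least fixpoint, start Z0 = Sat((q ∧ r)) = {t4, t5}, add states in Sat(¬q) with some successor in Z. Z1 = {t1, t4, t5}; fixed.
Sat(E[¬q U (q ∧ r)]) = {t1, t4, t5}
Sat(AX E[¬q U (q ∧ r)]) = {s : every successor in {t1, t4, t5}} = {t1, t3, t4}
|Sat(AX E[¬q U (q ∧ r)])| = |{t1, t3, t4}| = 3.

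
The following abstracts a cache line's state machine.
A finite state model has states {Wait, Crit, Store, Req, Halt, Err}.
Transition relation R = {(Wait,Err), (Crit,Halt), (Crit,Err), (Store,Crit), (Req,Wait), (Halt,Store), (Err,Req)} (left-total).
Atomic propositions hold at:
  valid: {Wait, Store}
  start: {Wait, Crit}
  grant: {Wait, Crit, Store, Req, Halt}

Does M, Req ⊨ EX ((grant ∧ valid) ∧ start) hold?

Yes

Sat(grant ∧ valid) = {Wait, Store}
Sat((grant ∧ valid) ∧ start) = {Wait}
Sat(EX ((grant ∧ valid) ∧ start)) = {s : some successor in {Wait}} = {Req}
Req ∈ Sat(EX ((grant ∧ valid) ∧ start)) = {Req}, so the formula holds at Req.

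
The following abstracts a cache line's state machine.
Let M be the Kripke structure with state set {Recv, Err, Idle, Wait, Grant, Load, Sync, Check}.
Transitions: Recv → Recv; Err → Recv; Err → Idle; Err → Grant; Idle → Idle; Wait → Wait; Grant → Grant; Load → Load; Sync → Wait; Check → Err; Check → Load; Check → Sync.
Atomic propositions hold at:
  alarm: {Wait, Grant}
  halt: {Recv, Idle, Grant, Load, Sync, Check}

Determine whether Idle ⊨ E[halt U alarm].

No

E[halt U alarm]: least fixpoint, start Z0 = Sat(alarm) = {Wait, Grant}, add states in Sat(halt) with some successor in Z. Z1 = {Wait, Grant, Sync}; Z2 = {Wait, Grant, Sync, Check}; fixed.
Sat(E[halt U alarm]) = {Wait, Grant, Sync, Check}
Idle ∉ Sat(E[halt U alarm]) = {Wait, Grant, Sync, Check}, so the formula does not hold at Idle.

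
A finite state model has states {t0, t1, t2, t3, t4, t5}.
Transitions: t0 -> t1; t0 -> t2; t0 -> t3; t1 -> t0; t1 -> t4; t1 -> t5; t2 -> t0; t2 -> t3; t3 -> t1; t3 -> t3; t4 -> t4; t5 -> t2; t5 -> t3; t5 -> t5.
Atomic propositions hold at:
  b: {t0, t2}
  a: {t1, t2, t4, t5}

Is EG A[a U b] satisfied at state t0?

Yes

A[a U b]: least fixpoint, start Z0 = Sat(b) = {t0, t2}, add states in Sat(a) with every successor in Z. Already a fixed point.
Sat(A[a U b]) = {t0, t2}
EG A[a U b]: greatest fixpoint, start Z0 = {t0, t2}, keep only states in Sat with some successor in Z. Already a fixed point.
Sat(EG A[a U b]) = {t0, t2}
t0 ∈ Sat(EG A[a U b]) = {t0, t2}, so the formula holds at t0.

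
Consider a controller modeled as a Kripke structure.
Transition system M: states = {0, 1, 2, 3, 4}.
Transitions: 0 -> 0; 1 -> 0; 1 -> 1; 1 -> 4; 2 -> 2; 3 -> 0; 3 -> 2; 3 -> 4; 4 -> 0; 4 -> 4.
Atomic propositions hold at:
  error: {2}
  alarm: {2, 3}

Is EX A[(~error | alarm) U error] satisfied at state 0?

Sat(~error) = {0, 1, 3, 4}
Sat(~error | alarm) = {0, 1, 2, 3, 4}
A[(~error | alarm) U error]: least fixpoint, start Z0 = Sat(error) = {2}, add states in Sat(~error | alarm) with every successor in Z. Already a fixed point.
Sat(A[(~error | alarm) U error]) = {2}
Sat(EX A[(~error | alarm) U error]) = {s : some successor in {2}} = {2, 3}
0 ∉ Sat(EX A[(~error | alarm) U error]) = {2, 3}, so the formula does not hold at 0.

No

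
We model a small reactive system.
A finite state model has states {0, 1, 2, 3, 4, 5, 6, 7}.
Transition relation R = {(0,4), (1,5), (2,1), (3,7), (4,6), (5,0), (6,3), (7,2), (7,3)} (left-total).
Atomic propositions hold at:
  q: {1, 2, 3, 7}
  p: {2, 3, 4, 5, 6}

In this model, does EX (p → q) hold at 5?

Sat(p → q) = {0, 1, 2, 3, 7}
Sat(EX (p → q)) = {s : some successor in {0, 1, 2, 3, 7}} = {2, 3, 5, 6, 7}
5 ∈ Sat(EX (p → q)) = {2, 3, 5, 6, 7}, so the formula holds at 5.

Yes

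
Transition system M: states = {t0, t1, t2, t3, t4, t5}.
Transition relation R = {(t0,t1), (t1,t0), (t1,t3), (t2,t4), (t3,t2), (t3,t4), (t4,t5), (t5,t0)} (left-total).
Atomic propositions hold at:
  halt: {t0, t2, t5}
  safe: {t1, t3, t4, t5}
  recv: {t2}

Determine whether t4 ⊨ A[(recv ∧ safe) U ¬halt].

Yes

Sat(recv ∧ safe) = ∅
Sat(¬halt) = {t1, t3, t4}
A[(recv ∧ safe) U ¬halt]: least fixpoint, start Z0 = Sat(¬halt) = {t1, t3, t4}, add states in Sat(recv ∧ safe) with every successor in Z. Already a fixed point.
Sat(A[(recv ∧ safe) U ¬halt]) = {t1, t3, t4}
t4 ∈ Sat(A[(recv ∧ safe) U ¬halt]) = {t1, t3, t4}, so the formula holds at t4.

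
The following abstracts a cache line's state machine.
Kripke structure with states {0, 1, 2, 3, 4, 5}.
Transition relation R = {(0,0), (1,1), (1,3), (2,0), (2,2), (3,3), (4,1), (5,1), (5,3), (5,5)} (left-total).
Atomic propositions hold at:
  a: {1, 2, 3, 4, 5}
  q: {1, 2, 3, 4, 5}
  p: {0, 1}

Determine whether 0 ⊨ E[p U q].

E[p U q]: least fixpoint, start Z0 = Sat(q) = {1, 2, 3, 4, 5}, add states in Sat(p) with some successor in Z. Already a fixed point.
Sat(E[p U q]) = {1, 2, 3, 4, 5}
0 ∉ Sat(E[p U q]) = {1, 2, 3, 4, 5}, so the formula does not hold at 0.

No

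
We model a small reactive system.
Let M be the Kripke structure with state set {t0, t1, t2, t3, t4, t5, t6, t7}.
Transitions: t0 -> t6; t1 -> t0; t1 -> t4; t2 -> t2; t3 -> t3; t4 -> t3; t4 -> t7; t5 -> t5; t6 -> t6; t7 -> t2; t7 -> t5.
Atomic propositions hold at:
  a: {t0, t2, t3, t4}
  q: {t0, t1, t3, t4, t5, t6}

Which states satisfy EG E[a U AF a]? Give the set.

AF a: least fixpoint, start Z0 = {t0, t2, t3, t4}, add states with every successor in Z. Z1 = {t0, t1, t2, t3, t4}; fixed.
Sat(AF a) = {t0, t1, t2, t3, t4}
E[a U AF a]: least fixpoint, start Z0 = Sat(AF a) = {t0, t1, t2, t3, t4}, add states in Sat(a) with some successor in Z. Already a fixed point.
Sat(E[a U AF a]) = {t0, t1, t2, t3, t4}
EG E[a U AF a]: greatest fixpoint, start Z0 = {t0, t1, t2, t3, t4}, keep only states in Sat with some successor in Z. Z1 = {t1, t2, t3, t4}; fixed.
Sat(EG E[a U AF a]) = {t1, t2, t3, t4}

{t1, t2, t3, t4}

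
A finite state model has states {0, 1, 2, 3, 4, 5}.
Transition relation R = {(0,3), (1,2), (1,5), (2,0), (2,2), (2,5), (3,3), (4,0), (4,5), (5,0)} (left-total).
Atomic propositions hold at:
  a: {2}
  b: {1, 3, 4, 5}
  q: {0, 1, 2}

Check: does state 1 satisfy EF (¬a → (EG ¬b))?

Sat(¬a) = {0, 1, 3, 4, 5}
Sat(¬b) = {0, 2}
EG ¬b: greatest fixpoint, start Z0 = {0, 2}, keep only states in Sat with some successor in Z. Z1 = {2}; fixed.
Sat(EG ¬b) = {2}
Sat(¬a → (EG ¬b)) = {2}
EF (¬a → (EG ¬b)): least fixpoint, start Z0 = {2}, add states with some successor in Z. Z1 = {1, 2}; fixed.
Sat(EF (¬a → (EG ¬b))) = {1, 2}
1 ∈ Sat(EF (¬a → (EG ¬b))) = {1, 2}, so the formula holds at 1.

Yes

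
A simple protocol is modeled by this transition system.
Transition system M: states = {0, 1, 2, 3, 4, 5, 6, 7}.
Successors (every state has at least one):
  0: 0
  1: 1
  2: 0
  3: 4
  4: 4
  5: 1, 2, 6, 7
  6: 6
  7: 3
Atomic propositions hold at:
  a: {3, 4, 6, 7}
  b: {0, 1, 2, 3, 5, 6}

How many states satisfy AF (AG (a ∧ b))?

1

Sat(a ∧ b) = {3, 6}
AG (a ∧ b): greatest fixpoint, start Z0 = {3, 6}, keep only states in Sat with every successor in Z. Z1 = {6}; fixed.
Sat(AG (a ∧ b)) = {6}
AF (AG (a ∧ b)): least fixpoint, start Z0 = {6}, add states with every successor in Z. Already a fixed point.
Sat(AF (AG (a ∧ b))) = {6}
|Sat(AF (AG (a ∧ b)))| = |{6}| = 1.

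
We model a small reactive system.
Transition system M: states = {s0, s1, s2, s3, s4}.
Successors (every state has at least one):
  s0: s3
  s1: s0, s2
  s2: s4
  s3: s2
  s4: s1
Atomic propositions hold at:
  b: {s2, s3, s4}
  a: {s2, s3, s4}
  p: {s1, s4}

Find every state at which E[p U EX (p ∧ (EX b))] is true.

{s4}

Sat(EX b) = {s : some successor in {s2, s3, s4}} = {s0, s1, s2, s3}
Sat(p ∧ (EX b)) = {s1}
Sat(EX (p ∧ (EX b))) = {s : some successor in {s1}} = {s4}
E[p U EX (p ∧ (EX b))]: least fixpoint, start Z0 = Sat(EX (p ∧ (EX b))) = {s4}, add states in Sat(p) with some successor in Z. Already a fixed point.
Sat(E[p U EX (p ∧ (EX b))]) = {s4}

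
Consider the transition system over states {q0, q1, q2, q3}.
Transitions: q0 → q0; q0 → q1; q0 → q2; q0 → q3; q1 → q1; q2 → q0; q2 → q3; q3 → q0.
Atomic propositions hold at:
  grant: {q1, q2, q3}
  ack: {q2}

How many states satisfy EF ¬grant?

Sat(¬grant) = {q0}
EF ¬grant: least fixpoint, start Z0 = {q0}, add states with some successor in Z. Z1 = {q0, q2, q3}; fixed.
Sat(EF ¬grant) = {q0, q2, q3}
|Sat(EF ¬grant)| = |{q0, q2, q3}| = 3.

3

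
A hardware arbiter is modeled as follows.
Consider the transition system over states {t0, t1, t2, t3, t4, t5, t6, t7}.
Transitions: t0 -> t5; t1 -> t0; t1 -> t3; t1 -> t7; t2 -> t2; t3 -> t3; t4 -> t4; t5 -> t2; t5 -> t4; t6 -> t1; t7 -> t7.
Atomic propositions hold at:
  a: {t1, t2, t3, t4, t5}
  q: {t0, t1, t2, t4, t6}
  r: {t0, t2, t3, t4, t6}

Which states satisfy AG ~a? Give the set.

{t7}

Sat(~a) = {t0, t6, t7}
AG ~a: greatest fixpoint, start Z0 = {t0, t6, t7}, keep only states in Sat with every successor in Z. Z1 = {t7}; fixed.
Sat(AG ~a) = {t7}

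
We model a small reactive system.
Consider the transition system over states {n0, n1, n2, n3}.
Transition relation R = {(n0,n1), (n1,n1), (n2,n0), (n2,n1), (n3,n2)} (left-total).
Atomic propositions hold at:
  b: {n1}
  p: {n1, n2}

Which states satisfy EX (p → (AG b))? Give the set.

{n0, n1, n2}

AG b: greatest fixpoint, start Z0 = {n1}, keep only states in Sat with every successor in Z. Already a fixed point.
Sat(AG b) = {n1}
Sat(p → (AG b)) = {n0, n1, n3}
Sat(EX (p → (AG b))) = {s : some successor in {n0, n1, n3}} = {n0, n1, n2}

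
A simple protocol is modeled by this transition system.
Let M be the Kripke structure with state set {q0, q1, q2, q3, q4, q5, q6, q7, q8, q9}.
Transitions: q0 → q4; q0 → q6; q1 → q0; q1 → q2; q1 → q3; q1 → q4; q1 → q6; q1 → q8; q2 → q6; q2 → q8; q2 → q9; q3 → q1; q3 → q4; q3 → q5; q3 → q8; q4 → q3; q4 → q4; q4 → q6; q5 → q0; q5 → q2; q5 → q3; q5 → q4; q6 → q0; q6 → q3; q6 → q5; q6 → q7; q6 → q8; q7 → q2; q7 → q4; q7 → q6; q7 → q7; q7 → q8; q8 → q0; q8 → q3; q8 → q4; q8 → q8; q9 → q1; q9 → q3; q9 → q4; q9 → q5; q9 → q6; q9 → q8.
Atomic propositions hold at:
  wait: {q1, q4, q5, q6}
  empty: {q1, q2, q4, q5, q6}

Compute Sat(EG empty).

EG empty: greatest fixpoint, start Z0 = {q1, q2, q4, q5, q6}, keep only states in Sat with some successor in Z. Already a fixed point.
Sat(EG empty) = {q1, q2, q4, q5, q6}

{q1, q2, q4, q5, q6}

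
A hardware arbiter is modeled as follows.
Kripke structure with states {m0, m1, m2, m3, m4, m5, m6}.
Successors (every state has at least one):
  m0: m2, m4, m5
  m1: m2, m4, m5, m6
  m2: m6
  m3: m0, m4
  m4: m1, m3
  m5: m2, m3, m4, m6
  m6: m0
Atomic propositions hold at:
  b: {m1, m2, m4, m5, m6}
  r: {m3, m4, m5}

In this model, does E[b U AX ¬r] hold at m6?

Yes

Sat(¬r) = {m0, m1, m2, m6}
Sat(AX ¬r) = {s : every successor in {m0, m1, m2, m6}} = {m2, m6}
E[b U AX ¬r]: least fixpoint, start Z0 = Sat(AX ¬r) = {m2, m6}, add states in Sat(b) with some successor in Z. Z1 = {m1, m2, m5, m6}; Z2 = {m1, m2, m4, m5, m6}; fixed.
Sat(E[b U AX ¬r]) = {m1, m2, m4, m5, m6}
m6 ∈ Sat(E[b U AX ¬r]) = {m1, m2, m4, m5, m6}, so the formula holds at m6.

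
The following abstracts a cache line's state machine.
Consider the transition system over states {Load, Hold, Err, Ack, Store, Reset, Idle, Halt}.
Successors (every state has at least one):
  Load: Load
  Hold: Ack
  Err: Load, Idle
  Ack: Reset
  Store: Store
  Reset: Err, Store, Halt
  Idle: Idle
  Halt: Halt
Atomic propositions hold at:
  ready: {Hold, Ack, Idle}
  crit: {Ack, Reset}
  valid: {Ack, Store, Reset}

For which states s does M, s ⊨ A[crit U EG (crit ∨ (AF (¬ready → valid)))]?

{Hold, Ack, Store, Reset, Idle}

Sat(¬ready) = {Load, Err, Store, Reset, Halt}
Sat(¬ready → valid) = {Hold, Ack, Store, Reset, Idle}
AF (¬ready → valid): least fixpoint, start Z0 = {Hold, Ack, Store, Reset, Idle}, add states with every successor in Z. Already a fixed point.
Sat(AF (¬ready → valid)) = {Hold, Ack, Store, Reset, Idle}
Sat(crit ∨ (AF (¬ready → valid))) = {Hold, Ack, Store, Reset, Idle}
EG (crit ∨ (AF (¬ready → valid))): greatest fixpoint, start Z0 = {Hold, Ack, Store, Reset, Idle}, keep only states in Sat with some successor in Z. Already a fixed point.
Sat(EG (crit ∨ (AF (¬ready → valid)))) = {Hold, Ack, Store, Reset, Idle}
A[crit U EG (crit ∨ (AF (¬ready → valid)))]: least fixpoint, start Z0 = Sat(EG (crit ∨ (AF (¬ready → valid)))) = {Hold, Ack, Store, Reset, Idle}, add states in Sat(crit) with every successor in Z. Already a fixed point.
Sat(A[crit U EG (crit ∨ (AF (¬ready → valid)))]) = {Hold, Ack, Store, Reset, Idle}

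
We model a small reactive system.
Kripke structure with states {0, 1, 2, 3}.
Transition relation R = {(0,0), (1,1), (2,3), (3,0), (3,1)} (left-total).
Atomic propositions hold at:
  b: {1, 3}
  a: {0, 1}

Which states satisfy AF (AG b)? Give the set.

AG b: greatest fixpoint, start Z0 = {1, 3}, keep only states in Sat with every successor in Z. Z1 = {1}; fixed.
Sat(AG b) = {1}
AF (AG b): least fixpoint, start Z0 = {1}, add states with every successor in Z. Already a fixed point.
Sat(AF (AG b)) = {1}

{1}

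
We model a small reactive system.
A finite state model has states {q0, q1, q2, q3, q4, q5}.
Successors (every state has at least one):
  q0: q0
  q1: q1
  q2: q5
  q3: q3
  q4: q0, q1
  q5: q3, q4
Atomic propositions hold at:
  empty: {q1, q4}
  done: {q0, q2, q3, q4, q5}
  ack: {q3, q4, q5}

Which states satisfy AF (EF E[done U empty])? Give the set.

E[done U empty]: least fixpoint, start Z0 = Sat(empty) = {q1, q4}, add states in Sat(done) with some successor in Z. Z1 = {q1, q4, q5}; Z2 = {q1, q2, q4, q5}; fixed.
Sat(E[done U empty]) = {q1, q2, q4, q5}
EF E[done U empty]: least fixpoint, start Z0 = {q1, q2, q4, q5}, add states with some successor in Z. Already a fixed point.
Sat(EF E[done U empty]) = {q1, q2, q4, q5}
AF (EF E[done U empty]): least fixpoint, start Z0 = {q1, q2, q4, q5}, add states with every successor in Z. Already a fixed point.
Sat(AF (EF E[done U empty])) = {q1, q2, q4, q5}

{q1, q2, q4, q5}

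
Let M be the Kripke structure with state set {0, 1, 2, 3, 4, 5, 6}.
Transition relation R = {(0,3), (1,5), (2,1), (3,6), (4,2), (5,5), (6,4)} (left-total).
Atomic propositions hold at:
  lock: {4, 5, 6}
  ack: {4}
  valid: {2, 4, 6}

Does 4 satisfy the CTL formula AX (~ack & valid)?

Yes

Sat(~ack) = {0, 1, 2, 3, 5, 6}
Sat(~ack & valid) = {2, 6}
Sat(AX (~ack & valid)) = {s : every successor in {2, 6}} = {3, 4}
4 ∈ Sat(AX (~ack & valid)) = {3, 4}, so the formula holds at 4.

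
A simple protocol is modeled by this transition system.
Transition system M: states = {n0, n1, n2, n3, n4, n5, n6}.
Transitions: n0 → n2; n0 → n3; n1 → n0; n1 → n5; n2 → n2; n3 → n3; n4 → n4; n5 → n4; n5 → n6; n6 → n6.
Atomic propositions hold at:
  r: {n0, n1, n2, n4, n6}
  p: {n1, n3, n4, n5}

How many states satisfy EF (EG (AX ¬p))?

5

Sat(¬p) = {n0, n2, n6}
Sat(AX ¬p) = {s : every successor in {n0, n2, n6}} = {n2, n6}
EG (AX ¬p): greatest fixpoint, start Z0 = {n2, n6}, keep only states in Sat with some successor in Z. Already a fixed point.
Sat(EG (AX ¬p)) = {n2, n6}
EF (EG (AX ¬p)): least fixpoint, start Z0 = {n2, n6}, add states with some successor in Z. Z1 = {n0, n2, n5, n6}; Z2 = {n0, n1, n2, n5, n6}; fixed.
Sat(EF (EG (AX ¬p))) = {n0, n1, n2, n5, n6}
|Sat(EF (EG (AX ¬p)))| = |{n0, n1, n2, n5, n6}| = 5.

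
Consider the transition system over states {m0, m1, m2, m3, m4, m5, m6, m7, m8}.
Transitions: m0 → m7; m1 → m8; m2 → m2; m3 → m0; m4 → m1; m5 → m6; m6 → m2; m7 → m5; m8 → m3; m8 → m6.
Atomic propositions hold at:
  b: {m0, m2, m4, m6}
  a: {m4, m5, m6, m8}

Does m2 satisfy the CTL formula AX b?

Sat(AX b) = {s : every successor in {m0, m2, m4, m6}} = {m2, m3, m5, m6}
m2 ∈ Sat(AX b) = {m2, m3, m5, m6}, so the formula holds at m2.

Yes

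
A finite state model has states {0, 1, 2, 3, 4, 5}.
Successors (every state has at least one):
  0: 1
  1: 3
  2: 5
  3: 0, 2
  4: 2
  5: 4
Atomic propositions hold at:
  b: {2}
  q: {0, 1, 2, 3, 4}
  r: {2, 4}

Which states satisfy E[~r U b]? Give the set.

Sat(~r) = {0, 1, 3, 5}
E[~r U b]: least fixpoint, start Z0 = Sat(b) = {2}, add states in Sat(~r) with some successor in Z. Z1 = {2, 3}; Z2 = {1, 2, 3}; Z3 = {0, 1, 2, 3}; fixed.
Sat(E[~r U b]) = {0, 1, 2, 3}

{0, 1, 2, 3}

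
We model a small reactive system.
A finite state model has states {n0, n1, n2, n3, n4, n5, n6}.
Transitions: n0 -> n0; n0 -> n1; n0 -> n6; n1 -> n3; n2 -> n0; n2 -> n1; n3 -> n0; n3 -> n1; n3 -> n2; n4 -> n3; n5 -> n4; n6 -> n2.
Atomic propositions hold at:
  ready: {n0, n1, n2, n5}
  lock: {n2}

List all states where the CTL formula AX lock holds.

Sat(AX lock) = {s : every successor in {n2}} = {n6}

{n6}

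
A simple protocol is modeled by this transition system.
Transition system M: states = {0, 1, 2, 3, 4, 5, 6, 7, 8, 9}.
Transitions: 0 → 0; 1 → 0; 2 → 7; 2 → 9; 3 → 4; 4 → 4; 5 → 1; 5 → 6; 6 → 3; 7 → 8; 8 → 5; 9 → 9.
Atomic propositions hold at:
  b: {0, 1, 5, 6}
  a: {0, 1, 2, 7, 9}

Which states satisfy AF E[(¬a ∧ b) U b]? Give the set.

{0, 1, 5, 6, 7, 8}

Sat(¬a) = {3, 4, 5, 6, 8}
Sat(¬a ∧ b) = {5, 6}
E[(¬a ∧ b) U b]: least fixpoint, start Z0 = Sat(b) = {0, 1, 5, 6}, add states in Sat(¬a ∧ b) with some successor in Z. Already a fixed point.
Sat(E[(¬a ∧ b) U b]) = {0, 1, 5, 6}
AF E[(¬a ∧ b) U b]: least fixpoint, start Z0 = {0, 1, 5, 6}, add states with every successor in Z. Z1 = {0, 1, 5, 6, 8}; Z2 = {0, 1, 5, 6, 7, 8}; fixed.
Sat(AF E[(¬a ∧ b) U b]) = {0, 1, 5, 6, 7, 8}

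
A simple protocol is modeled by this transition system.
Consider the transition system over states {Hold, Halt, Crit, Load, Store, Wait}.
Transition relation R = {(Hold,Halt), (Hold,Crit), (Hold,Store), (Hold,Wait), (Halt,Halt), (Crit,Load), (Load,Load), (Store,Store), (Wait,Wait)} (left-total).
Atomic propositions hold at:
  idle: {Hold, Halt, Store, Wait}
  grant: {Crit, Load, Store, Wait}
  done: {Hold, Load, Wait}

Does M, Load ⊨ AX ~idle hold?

Yes

Sat(~idle) = {Crit, Load}
Sat(AX ~idle) = {s : every successor in {Crit, Load}} = {Crit, Load}
Load ∈ Sat(AX ~idle) = {Crit, Load}, so the formula holds at Load.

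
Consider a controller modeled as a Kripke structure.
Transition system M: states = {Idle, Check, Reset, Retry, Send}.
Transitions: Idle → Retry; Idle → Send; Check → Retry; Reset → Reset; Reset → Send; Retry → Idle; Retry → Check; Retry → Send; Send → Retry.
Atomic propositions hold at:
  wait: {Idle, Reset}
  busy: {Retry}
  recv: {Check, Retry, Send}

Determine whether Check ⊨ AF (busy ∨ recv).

Yes

Sat(busy ∨ recv) = {Check, Retry, Send}
AF (busy ∨ recv): least fixpoint, start Z0 = {Check, Retry, Send}, add states with every successor in Z. Z1 = {Idle, Check, Retry, Send}; fixed.
Sat(AF (busy ∨ recv)) = {Idle, Check, Retry, Send}
Check ∈ Sat(AF (busy ∨ recv)) = {Idle, Check, Retry, Send}, so the formula holds at Check.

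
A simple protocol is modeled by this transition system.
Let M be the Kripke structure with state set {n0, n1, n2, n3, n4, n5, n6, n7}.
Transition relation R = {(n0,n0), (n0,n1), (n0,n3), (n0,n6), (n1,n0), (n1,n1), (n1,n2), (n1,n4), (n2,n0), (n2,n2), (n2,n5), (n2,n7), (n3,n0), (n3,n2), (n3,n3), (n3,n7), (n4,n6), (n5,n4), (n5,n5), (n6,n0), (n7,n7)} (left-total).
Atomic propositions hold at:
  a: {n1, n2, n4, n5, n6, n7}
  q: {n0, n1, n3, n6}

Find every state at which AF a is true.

AF a: least fixpoint, start Z0 = {n1, n2, n4, n5, n6, n7}, add states with every successor in Z. Already a fixed point.
Sat(AF a) = {n1, n2, n4, n5, n6, n7}

{n1, n2, n4, n5, n6, n7}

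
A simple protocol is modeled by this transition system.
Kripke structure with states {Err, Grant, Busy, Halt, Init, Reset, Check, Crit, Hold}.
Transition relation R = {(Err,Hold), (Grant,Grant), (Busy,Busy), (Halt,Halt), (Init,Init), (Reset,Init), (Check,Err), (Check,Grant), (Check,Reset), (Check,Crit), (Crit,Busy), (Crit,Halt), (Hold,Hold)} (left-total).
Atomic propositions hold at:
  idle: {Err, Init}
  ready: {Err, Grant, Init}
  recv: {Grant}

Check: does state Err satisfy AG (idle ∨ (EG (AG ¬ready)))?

Sat(¬ready) = {Busy, Halt, Reset, Check, Crit, Hold}
AG ¬ready: greatest fixpoint, start Z0 = {Busy, Halt, Reset, Check, Crit, Hold}, keep only states in Sat with every successor in Z. Z1 = {Busy, Halt, Crit, Hold}; fixed.
Sat(AG ¬ready) = {Busy, Halt, Crit, Hold}
EG (AG ¬ready): greatest fixpoint, start Z0 = {Busy, Halt, Crit, Hold}, keep only states in Sat with some successor in Z. Already a fixed point.
Sat(EG (AG ¬ready)) = {Busy, Halt, Crit, Hold}
Sat(idle ∨ (EG (AG ¬ready))) = {Err, Busy, Halt, Init, Crit, Hold}
AG (idle ∨ (EG (AG ¬ready))): greatest fixpoint, start Z0 = {Err, Busy, Halt, Init, Crit, Hold}, keep only states in Sat with every successor in Z. Already a fixed point.
Sat(AG (idle ∨ (EG (AG ¬ready)))) = {Err, Busy, Halt, Init, Crit, Hold}
Err ∈ Sat(AG (idle ∨ (EG (AG ¬ready)))) = {Err, Busy, Halt, Init, Crit, Hold}, so the formula holds at Err.

Yes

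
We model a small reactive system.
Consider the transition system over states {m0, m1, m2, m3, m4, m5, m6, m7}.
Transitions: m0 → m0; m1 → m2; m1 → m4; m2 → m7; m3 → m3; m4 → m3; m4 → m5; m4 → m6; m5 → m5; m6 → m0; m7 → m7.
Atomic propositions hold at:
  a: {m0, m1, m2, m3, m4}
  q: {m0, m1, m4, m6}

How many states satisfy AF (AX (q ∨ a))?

4

Sat(q ∨ a) = {m0, m1, m2, m3, m4, m6}
Sat(AX (q ∨ a)) = {s : every successor in {m0, m1, m2, m3, m4, m6}} = {m0, m1, m3, m6}
AF (AX (q ∨ a)): least fixpoint, start Z0 = {m0, m1, m3, m6}, add states with every successor in Z. Already a fixed point.
Sat(AF (AX (q ∨ a))) = {m0, m1, m3, m6}
|Sat(AF (AX (q ∨ a)))| = |{m0, m1, m3, m6}| = 4.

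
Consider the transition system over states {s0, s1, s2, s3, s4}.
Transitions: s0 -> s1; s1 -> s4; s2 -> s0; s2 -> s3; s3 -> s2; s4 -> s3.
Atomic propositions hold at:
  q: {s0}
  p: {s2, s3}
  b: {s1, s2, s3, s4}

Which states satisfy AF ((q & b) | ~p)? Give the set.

Sat(q & b) = ∅
Sat(~p) = {s0, s1, s4}
Sat((q & b) | ~p) = {s0, s1, s4}
AF ((q & b) | ~p): least fixpoint, start Z0 = {s0, s1, s4}, add states with every successor in Z. Already a fixed point.
Sat(AF ((q & b) | ~p)) = {s0, s1, s4}

{s0, s1, s4}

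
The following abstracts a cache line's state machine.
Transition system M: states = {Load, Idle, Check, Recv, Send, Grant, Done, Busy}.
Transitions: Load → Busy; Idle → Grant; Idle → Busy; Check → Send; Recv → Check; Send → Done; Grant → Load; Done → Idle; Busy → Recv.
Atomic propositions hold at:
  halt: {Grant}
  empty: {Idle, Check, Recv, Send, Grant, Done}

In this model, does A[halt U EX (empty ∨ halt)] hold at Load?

No

Sat(empty ∨ halt) = {Idle, Check, Recv, Send, Grant, Done}
Sat(EX (empty ∨ halt)) = {s : some successor in {Idle, Check, Recv, Send, Grant, Done}} = {Idle, Check, Recv, Send, Done, Busy}
A[halt U EX (empty ∨ halt)]: least fixpoint, start Z0 = Sat(EX (empty ∨ halt)) = {Idle, Check, Recv, Send, Done, Busy}, add states in Sat(halt) with every successor in Z. Already a fixed point.
Sat(A[halt U EX (empty ∨ halt)]) = {Idle, Check, Recv, Send, Done, Busy}
Load ∉ Sat(A[halt U EX (empty ∨ halt)]) = {Idle, Check, Recv, Send, Done, Busy}, so the formula does not hold at Load.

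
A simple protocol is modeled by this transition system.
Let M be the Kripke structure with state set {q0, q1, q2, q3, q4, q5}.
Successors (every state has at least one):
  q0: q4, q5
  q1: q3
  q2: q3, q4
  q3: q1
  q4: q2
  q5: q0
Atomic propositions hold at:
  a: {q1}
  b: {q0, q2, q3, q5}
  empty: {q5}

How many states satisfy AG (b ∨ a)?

2

Sat(b ∨ a) = {q0, q1, q2, q3, q5}
AG (b ∨ a): greatest fixpoint, start Z0 = {q0, q1, q2, q3, q5}, keep only states in Sat with every successor in Z. Z1 = {q1, q3, q5}; Z2 = {q1, q3}; fixed.
Sat(AG (b ∨ a)) = {q1, q3}
|Sat(AG (b ∨ a))| = |{q1, q3}| = 2.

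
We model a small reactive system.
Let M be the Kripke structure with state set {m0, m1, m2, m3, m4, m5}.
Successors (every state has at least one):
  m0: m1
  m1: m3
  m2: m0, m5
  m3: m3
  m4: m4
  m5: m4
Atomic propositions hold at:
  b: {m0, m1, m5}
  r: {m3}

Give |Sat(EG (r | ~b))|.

Sat(~b) = {m2, m3, m4}
Sat(r | ~b) = {m2, m3, m4}
EG (r | ~b): greatest fixpoint, start Z0 = {m2, m3, m4}, keep only states in Sat with some successor in Z. Z1 = {m3, m4}; fixed.
Sat(EG (r | ~b)) = {m3, m4}
|Sat(EG (r | ~b))| = |{m3, m4}| = 2.

2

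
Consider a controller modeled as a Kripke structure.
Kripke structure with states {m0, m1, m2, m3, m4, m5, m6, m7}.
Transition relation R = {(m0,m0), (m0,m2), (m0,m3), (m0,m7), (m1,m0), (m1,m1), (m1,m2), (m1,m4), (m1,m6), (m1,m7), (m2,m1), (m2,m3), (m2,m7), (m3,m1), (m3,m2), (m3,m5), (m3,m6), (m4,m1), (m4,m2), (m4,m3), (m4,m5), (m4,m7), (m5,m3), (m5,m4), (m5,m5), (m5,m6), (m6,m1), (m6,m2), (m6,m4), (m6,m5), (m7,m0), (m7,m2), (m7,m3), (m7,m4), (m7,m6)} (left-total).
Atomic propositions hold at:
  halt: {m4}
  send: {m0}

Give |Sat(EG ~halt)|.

7

Sat(~halt) = {m0, m1, m2, m3, m5, m6, m7}
EG ~halt: greatest fixpoint, start Z0 = {m0, m1, m2, m3, m5, m6, m7}, keep only states in Sat with some successor in Z. Already a fixed point.
Sat(EG ~halt) = {m0, m1, m2, m3, m5, m6, m7}
|Sat(EG ~halt)| = |{m0, m1, m2, m3, m5, m6, m7}| = 7.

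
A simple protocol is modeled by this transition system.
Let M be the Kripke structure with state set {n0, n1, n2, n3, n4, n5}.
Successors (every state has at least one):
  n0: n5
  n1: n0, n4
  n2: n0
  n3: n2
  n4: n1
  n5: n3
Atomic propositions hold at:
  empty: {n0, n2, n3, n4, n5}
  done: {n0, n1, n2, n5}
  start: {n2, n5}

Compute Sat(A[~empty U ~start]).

Sat(~empty) = {n1}
Sat(~start) = {n0, n1, n3, n4}
A[~empty U ~start]: least fixpoint, start Z0 = Sat(~start) = {n0, n1, n3, n4}, add states in Sat(~empty) with every successor in Z. Already a fixed point.
Sat(A[~empty U ~start]) = {n0, n1, n3, n4}

{n0, n1, n3, n4}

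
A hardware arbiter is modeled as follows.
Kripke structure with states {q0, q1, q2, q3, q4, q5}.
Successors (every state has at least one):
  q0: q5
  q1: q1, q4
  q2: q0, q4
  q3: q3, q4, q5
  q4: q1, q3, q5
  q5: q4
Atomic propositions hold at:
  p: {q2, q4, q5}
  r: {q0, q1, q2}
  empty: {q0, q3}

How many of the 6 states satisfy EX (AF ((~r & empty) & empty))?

2

Sat(~r) = {q3, q4, q5}
Sat(~r & empty) = {q3}
Sat((~r & empty) & empty) = {q3}
AF ((~r & empty) & empty): least fixpoint, start Z0 = {q3}, add states with every successor in Z. Already a fixed point.
Sat(AF ((~r & empty) & empty)) = {q3}
Sat(EX (AF ((~r & empty) & empty))) = {s : some successor in {q3}} = {q3, q4}
|Sat(EX (AF ((~r & empty) & empty)))| = |{q3, q4}| = 2.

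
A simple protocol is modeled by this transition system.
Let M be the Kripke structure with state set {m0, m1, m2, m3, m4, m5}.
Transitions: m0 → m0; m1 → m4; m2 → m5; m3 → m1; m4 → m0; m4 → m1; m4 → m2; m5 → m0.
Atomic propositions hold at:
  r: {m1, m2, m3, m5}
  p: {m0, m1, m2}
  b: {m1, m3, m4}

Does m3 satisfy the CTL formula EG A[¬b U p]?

Sat(¬b) = {m0, m2, m5}
A[¬b U p]: least fixpoint, start Z0 = Sat(p) = {m0, m1, m2}, add states in Sat(¬b) with every successor in Z. Z1 = {m0, m1, m2, m5}; fixed.
Sat(A[¬b U p]) = {m0, m1, m2, m5}
EG A[¬b U p]: greatest fixpoint, start Z0 = {m0, m1, m2, m5}, keep only states in Sat with some successor in Z. Z1 = {m0, m2, m5}; fixed.
Sat(EG A[¬b U p]) = {m0, m2, m5}
m3 ∉ Sat(EG A[¬b U p]) = {m0, m2, m5}, so the formula does not hold at m3.

No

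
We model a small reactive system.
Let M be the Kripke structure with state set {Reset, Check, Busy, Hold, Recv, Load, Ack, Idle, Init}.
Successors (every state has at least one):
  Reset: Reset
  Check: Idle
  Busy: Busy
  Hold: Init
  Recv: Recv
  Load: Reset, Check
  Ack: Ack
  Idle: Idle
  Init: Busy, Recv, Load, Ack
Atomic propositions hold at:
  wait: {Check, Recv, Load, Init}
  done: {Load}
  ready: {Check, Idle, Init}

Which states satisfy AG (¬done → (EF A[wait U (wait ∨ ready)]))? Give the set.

{Check, Recv, Idle}

Sat(¬done) = {Reset, Check, Busy, Hold, Recv, Ack, Idle, Init}
Sat(wait ∨ ready) = {Check, Recv, Load, Idle, Init}
A[wait U (wait ∨ ready)]: least fixpoint, start Z0 = Sat((wait ∨ ready)) = {Check, Recv, Load, Idle, Init}, add states in Sat(wait) with every successor in Z. Already a fixed point.
Sat(A[wait U (wait ∨ ready)]) = {Check, Recv, Load, Idle, Init}
EF A[wait U (wait ∨ ready)]: least fixpoint, start Z0 = {Check, Recv, Load, Idle, Init}, add states with some successor in Z. Z1 = {Check, Hold, Recv, Load, Idle, Init}; fixed.
Sat(EF A[wait U (wait ∨ ready)]) = {Check, Hold, Recv, Load, Idle, Init}
Sat(¬done → (EF A[wait U (wait ∨ ready)])) = {Check, Hold, Recv, Load, Idle, Init}
AG (¬done → (EF A[wait U (wait ∨ ready)])): greatest fixpoint, start Z0 = {Check, Hold, Recv, Load, Idle, Init}, keep only states in Sat with every successor in Z. Z1 = {Check, Hold, Recv, Idle}; Z2 = {Check, Recv, Idle}; fixed.
Sat(AG (¬done → (EF A[wait U (wait ∨ ready)]))) = {Check, Recv, Idle}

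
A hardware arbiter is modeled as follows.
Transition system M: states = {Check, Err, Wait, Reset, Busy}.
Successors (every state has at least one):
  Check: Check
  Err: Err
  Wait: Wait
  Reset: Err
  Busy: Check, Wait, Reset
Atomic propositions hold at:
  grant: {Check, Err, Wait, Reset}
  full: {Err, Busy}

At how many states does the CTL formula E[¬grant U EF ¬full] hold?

4

Sat(¬grant) = {Busy}
Sat(¬full) = {Check, Wait, Reset}
EF ¬full: least fixpoint, start Z0 = {Check, Wait, Reset}, add states with some successor in Z. Z1 = {Check, Wait, Reset, Busy}; fixed.
Sat(EF ¬full) = {Check, Wait, Reset, Busy}
E[¬grant U EF ¬full]: least fixpoint, start Z0 = Sat(EF ¬full) = {Check, Wait, Reset, Busy}, add states in Sat(¬grant) with some successor in Z. Already a fixed point.
Sat(E[¬grant U EF ¬full]) = {Check, Wait, Reset, Busy}
|Sat(E[¬grant U EF ¬full])| = |{Check, Wait, Reset, Busy}| = 4.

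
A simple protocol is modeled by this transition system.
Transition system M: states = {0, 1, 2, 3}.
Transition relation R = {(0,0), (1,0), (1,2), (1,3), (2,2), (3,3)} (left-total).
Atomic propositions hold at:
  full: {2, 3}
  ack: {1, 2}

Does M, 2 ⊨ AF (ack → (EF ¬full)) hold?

No

Sat(¬full) = {0, 1}
EF ¬full: least fixpoint, start Z0 = {0, 1}, add states with some successor in Z. Already a fixed point.
Sat(EF ¬full) = {0, 1}
Sat(ack → (EF ¬full)) = {0, 1, 3}
AF (ack → (EF ¬full)): least fixpoint, start Z0 = {0, 1, 3}, add states with every successor in Z. Already a fixed point.
Sat(AF (ack → (EF ¬full))) = {0, 1, 3}
2 ∉ Sat(AF (ack → (EF ¬full))) = {0, 1, 3}, so the formula does not hold at 2.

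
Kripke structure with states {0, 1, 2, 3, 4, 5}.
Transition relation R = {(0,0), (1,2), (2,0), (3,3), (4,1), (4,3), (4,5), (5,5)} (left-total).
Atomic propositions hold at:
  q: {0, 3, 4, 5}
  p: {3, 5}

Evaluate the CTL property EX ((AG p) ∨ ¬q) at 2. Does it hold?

No

AG p: greatest fixpoint, start Z0 = {3, 5}, keep only states in Sat with every successor in Z. Already a fixed point.
Sat(AG p) = {3, 5}
Sat(¬q) = {1, 2}
Sat((AG p) ∨ ¬q) = {1, 2, 3, 5}
Sat(EX ((AG p) ∨ ¬q)) = {s : some successor in {1, 2, 3, 5}} = {1, 3, 4, 5}
2 ∉ Sat(EX ((AG p) ∨ ¬q)) = {1, 3, 4, 5}, so the formula does not hold at 2.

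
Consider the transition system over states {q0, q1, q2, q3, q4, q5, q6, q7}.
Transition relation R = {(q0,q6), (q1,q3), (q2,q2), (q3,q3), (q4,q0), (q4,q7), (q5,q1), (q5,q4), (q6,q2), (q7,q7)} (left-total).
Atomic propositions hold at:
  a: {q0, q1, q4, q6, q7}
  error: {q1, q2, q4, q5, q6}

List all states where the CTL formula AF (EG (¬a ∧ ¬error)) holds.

{q1, q3}

Sat(¬a) = {q2, q3, q5}
Sat(¬error) = {q0, q3, q7}
Sat(¬a ∧ ¬error) = {q3}
EG (¬a ∧ ¬error): greatest fixpoint, start Z0 = {q3}, keep only states in Sat with some successor in Z. Already a fixed point.
Sat(EG (¬a ∧ ¬error)) = {q3}
AF (EG (¬a ∧ ¬error)): least fixpoint, start Z0 = {q3}, add states with every successor in Z. Z1 = {q1, q3}; fixed.
Sat(AF (EG (¬a ∧ ¬error))) = {q1, q3}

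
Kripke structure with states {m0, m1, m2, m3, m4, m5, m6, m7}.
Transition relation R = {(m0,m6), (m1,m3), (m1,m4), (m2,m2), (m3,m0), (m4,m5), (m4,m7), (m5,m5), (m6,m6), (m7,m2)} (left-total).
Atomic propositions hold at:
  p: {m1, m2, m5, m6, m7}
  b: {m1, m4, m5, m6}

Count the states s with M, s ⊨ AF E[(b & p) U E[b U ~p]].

4

Sat(b & p) = {m1, m5, m6}
Sat(~p) = {m0, m3, m4}
E[b U ~p]: least fixpoint, start Z0 = Sat(~p) = {m0, m3, m4}, add states in Sat(b) with some successor in Z. Z1 = {m0, m1, m3, m4}; fixed.
Sat(E[b U ~p]) = {m0, m1, m3, m4}
E[(b & p) U E[b U ~p]]: least fixpoint, start Z0 = Sat(E[b U ~p]) = {m0, m1, m3, m4}, add states in Sat(b & p) with some successor in Z. Already a fixed point.
Sat(E[(b & p) U E[b U ~p]]) = {m0, m1, m3, m4}
AF E[(b & p) U E[b U ~p]]: least fixpoint, start Z0 = {m0, m1, m3, m4}, add states with every successor in Z. Already a fixed point.
Sat(AF E[(b & p) U E[b U ~p]]) = {m0, m1, m3, m4}
|Sat(AF E[(b & p) U E[b U ~p]])| = |{m0, m1, m3, m4}| = 4.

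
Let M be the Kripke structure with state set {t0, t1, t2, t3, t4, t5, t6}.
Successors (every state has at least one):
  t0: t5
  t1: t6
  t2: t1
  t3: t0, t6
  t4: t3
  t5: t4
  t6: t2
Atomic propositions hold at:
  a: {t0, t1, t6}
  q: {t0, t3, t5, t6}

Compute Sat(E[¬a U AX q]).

Sat(¬a) = {t2, t3, t4, t5}
Sat(AX q) = {s : every successor in {t0, t3, t5, t6}} = {t0, t1, t3, t4}
E[¬a U AX q]: least fixpoint, start Z0 = Sat(AX q) = {t0, t1, t3, t4}, add states in Sat(¬a) with some successor in Z. Z1 = {t0, t1, t2, t3, t4, t5}; fixed.
Sat(E[¬a U AX q]) = {t0, t1, t2, t3, t4, t5}

{t0, t1, t2, t3, t4, t5}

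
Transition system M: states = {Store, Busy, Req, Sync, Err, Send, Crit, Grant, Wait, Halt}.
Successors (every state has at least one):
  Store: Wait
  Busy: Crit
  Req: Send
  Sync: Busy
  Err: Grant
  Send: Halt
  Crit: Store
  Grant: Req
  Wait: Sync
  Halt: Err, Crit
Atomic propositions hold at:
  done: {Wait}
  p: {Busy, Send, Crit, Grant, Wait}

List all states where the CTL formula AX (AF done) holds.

AF done: least fixpoint, start Z0 = {Wait}, add states with every successor in Z. Z1 = {Store, Wait}; Z2 = {Store, Crit, Wait}; Z3 = {Store, Busy, Crit, Wait}; Z4 = {Store, Busy, Sync, Crit, Wait}; fixed.
Sat(AF done) = {Store, Busy, Sync, Crit, Wait}
Sat(AX (AF done)) = {s : every successor in {Store, Busy, Sync, Crit, Wait}} = {Store, Busy, Sync, Crit, Wait}

{Store, Busy, Sync, Crit, Wait}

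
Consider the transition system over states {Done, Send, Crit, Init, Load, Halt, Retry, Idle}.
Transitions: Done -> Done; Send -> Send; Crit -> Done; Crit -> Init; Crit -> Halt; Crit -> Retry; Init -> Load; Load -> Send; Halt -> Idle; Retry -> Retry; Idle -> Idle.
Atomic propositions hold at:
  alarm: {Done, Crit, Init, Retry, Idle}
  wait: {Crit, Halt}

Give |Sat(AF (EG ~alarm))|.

3

Sat(~alarm) = {Send, Load, Halt}
EG ~alarm: greatest fixpoint, start Z0 = {Send, Load, Halt}, keep only states in Sat with some successor in Z. Z1 = {Send, Load}; fixed.
Sat(EG ~alarm) = {Send, Load}
AF (EG ~alarm): least fixpoint, start Z0 = {Send, Load}, add states with every successor in Z. Z1 = {Send, Init, Load}; fixed.
Sat(AF (EG ~alarm)) = {Send, Init, Load}
|Sat(AF (EG ~alarm))| = |{Send, Init, Load}| = 3.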